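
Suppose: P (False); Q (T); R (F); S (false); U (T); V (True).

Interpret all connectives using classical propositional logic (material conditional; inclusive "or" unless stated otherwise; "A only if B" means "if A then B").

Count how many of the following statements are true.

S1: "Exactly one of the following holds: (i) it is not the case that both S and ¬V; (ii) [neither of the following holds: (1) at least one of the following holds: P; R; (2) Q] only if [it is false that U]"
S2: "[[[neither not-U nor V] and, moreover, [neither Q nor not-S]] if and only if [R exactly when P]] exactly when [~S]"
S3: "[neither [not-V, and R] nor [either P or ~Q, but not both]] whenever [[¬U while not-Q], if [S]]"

S1: Formalization: (S nand ~V) xor (((P | R) nor Q) -> ~U)

~V = ~T = F
S nand ~V = F nand F = T
P | R = F | F = F
(P | R) nor Q = F nor T = F
~U = ~T = F
((P | R) nor Q) -> ~U = F -> F = T
(S nand ~V) xor (((P | R) nor Q) -> ~U) = T xor T = F
Hence S1 is false.

S2: In symbols: (((~U nor V) & (Q nor ~S)) <-> (R <-> P)) <-> ~S

~U = ~T = F
~U nor V = F nor T = F
~S = ~F = T
Q nor ~S = T nor T = F
(~U nor V) & (Q nor ~S) = F & F = F
R <-> P = F <-> F = T
((~U nor V) & (Q nor ~S)) <-> (R <-> P) = F <-> T = F
~S = ~F = T
(((~U nor V) & (Q nor ~S)) <-> (R <-> P)) <-> ~S = F <-> T = F
Thus S2 is false.

S3: In symbols: (S -> (~U & ~Q)) -> ((~V & R) nor (P xor ~Q))

~U = ~T = F
~Q = ~T = F
~U & ~Q = F & F = F
S -> (~U & ~Q) = F -> F = T
~V = ~T = F
~V & R = F & F = F
~Q = ~T = F
P xor ~Q = F xor F = F
(~V & R) nor (P xor ~Q) = F nor F = T
(S -> (~U & ~Q)) -> ((~V & R) nor (P xor ~Q)) = T -> T = T
Thus S3 is true.

True statements: 1 (S3).

1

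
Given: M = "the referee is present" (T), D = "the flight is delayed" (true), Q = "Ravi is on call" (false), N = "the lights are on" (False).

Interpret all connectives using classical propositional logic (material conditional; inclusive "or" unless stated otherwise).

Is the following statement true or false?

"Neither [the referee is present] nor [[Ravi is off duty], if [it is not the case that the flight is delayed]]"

Values: M=True, D=True, Q=False.
In symbols: M nor (not D -> not Q)

not D = not True = False
not Q = not False = True
not D -> not Q = False -> True = True
M nor (not D -> not Q) = True nor True = False

False.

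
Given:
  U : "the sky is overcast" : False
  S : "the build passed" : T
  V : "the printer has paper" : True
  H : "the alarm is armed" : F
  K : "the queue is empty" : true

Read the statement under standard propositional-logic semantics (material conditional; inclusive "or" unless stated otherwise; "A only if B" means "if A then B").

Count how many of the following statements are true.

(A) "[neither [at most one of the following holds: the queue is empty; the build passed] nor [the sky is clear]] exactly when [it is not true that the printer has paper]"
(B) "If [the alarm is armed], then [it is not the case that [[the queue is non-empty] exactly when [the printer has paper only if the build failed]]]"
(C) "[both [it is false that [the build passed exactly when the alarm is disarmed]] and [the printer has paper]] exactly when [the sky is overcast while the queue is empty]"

(A): Parsed as ((K nand S) nor ~U) <-> ~V

K nand S = T nand T = F
~U = ~F = T
(K nand S) nor ~U = F nor T = F
~V = ~T = F
((K nand S) nor ~U) <-> ~V = F <-> F = T
Hence (A) is true.

(B): Parsed as H -> ~(~K <-> (V -> ~S))

~K = ~T = F
~S = ~T = F
V -> ~S = T -> F = F
~K <-> (V -> ~S) = F <-> F = T
~(~K <-> (V -> ~S)) = ~T = F
H -> ~(~K <-> (V -> ~S)) = F -> F = T
So (B) is true.

(C): This is (~(S <-> ~H) & V) <-> (U & K).

~H = ~F = T
S <-> ~H = T <-> T = T
~(S <-> ~H) = ~T = F
~(S <-> ~H) & V = F & T = F
U & K = F & T = F
(~(S <-> ~H) & V) <-> (U & K) = F <-> F = T
Hence (C) is true.

True statements: 3 ((A), (B), (C)).

3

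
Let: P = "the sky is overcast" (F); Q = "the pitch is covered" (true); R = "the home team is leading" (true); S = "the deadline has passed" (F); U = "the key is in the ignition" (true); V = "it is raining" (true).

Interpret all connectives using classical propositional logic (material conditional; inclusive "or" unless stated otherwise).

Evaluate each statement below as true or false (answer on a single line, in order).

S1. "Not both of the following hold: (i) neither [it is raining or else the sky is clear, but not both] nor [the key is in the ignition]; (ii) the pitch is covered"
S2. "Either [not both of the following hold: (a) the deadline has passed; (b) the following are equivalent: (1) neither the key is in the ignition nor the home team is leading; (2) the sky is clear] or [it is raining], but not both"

S1 T; S2 F

S1: Formalization: ((V xor ~P) nor U) nand Q

~P = ~F = T
V xor ~P = T xor T = F
(V xor ~P) nor U = F nor T = F
((V xor ~P) nor U) nand Q = F nand T = T
So S1 is true.

S2: In symbols: (S nand ((U nor R) <-> ~P)) xor V

U nor R = T nor T = F
~P = ~F = T
(U nor R) <-> ~P = F <-> T = F
S nand ((U nor R) <-> ~P) = F nand F = T
(S nand ((U nor R) <-> ~P)) xor V = T xor T = F
Thus S2 is false.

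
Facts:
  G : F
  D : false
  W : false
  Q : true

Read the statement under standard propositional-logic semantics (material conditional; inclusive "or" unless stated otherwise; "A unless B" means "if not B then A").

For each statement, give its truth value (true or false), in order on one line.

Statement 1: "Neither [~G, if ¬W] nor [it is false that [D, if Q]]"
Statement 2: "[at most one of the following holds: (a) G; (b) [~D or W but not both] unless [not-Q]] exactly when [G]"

Statement 1: This is (¬W → ¬G) ↓ ¬(Q → D).

¬W = ¬F = T
¬G = ¬F = T
¬W → ¬G = T → T = T
Q → D = T → F = F
¬(Q → D) = ¬F = T
(¬W → ¬G) ↓ ¬(Q → D) = T ↓ T = F
Hence Statement 1 is false.

Statement 2: Parsed as (G ↑ ((¬D ⊕ W) ∨ ¬Q)) ↔ G

¬D = ¬F = T
¬D ⊕ W = T ⊕ F = T
¬Q = ¬T = F
(¬D ⊕ W) ∨ ¬Q = T ∨ F = T
G ↑ ((¬D ⊕ W) ∨ ¬Q) = F ↑ T = T
(G ↑ ((¬D ⊕ W) ∨ ¬Q)) ↔ G = T ↔ F = F
So Statement 2 is false.

Statement 1 F / Statement 2 F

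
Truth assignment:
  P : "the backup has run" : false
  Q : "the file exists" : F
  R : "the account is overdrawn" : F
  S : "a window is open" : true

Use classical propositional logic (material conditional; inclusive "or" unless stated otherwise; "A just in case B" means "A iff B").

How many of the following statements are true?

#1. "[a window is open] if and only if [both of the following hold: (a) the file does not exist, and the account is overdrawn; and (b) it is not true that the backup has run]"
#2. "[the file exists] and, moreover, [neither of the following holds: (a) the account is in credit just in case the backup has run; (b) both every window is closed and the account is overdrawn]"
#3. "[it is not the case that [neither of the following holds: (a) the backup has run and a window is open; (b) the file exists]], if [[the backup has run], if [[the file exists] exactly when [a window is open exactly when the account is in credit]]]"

0

#1: In symbols: S iff ((not Q and R) and not P)

not Q = not False = True
not Q and R = True and False = False
not P = not False = True
(not Q and R) and not P = False and True = False
S iff ((not Q and R) and not P) = True iff False = False
Hence #1 is false.

#2: This is Q and ((not R iff P) nor (not S and R)).

not R = not False = True
not R iff P = True iff False = False
not S = not True = False
not S and R = False and False = False
(not R iff P) nor (not S and R) = False nor False = True
Q and ((not R iff P) nor (not S and R)) = False and True = False
Thus #2 is false.

#3: This is ((Q iff (S iff not R)) -> P) -> not ((P and S) nor Q).

not R = not False = True
S iff not R = True iff True = True
Q iff (S iff not R) = False iff True = False
(Q iff (S iff not R)) -> P = False -> False = True
P and S = False and True = False
(P and S) nor Q = False nor False = True
not ((P and S) nor Q) = not True = False
((Q iff (S iff not R)) -> P) -> not ((P and S) nor Q) = True -> False = False
Thus #3 is false.

0 of the 3 statements are true (none).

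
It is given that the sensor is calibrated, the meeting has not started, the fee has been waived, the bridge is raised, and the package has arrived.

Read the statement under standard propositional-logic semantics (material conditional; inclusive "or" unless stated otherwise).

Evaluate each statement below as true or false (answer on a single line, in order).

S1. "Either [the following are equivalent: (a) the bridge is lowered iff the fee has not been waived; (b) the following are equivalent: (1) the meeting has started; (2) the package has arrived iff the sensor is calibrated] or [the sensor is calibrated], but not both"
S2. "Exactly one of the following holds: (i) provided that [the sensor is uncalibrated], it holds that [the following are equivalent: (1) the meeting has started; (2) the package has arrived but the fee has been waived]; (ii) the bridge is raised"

Let S = "the bridge is raised" (True), R = "the fee has been waived" (True), Q = "the meeting has started" (False), U = "the package has arrived" (True), P = "the sensor is calibrated" (True).

S1: In symbols: ((not S iff not R) iff (Q iff (U iff P))) xor P

not S = not True = False
not R = not True = False
not S iff not R = False iff False = True
U iff P = True iff True = True
Q iff (U iff P) = False iff True = False
(not S iff not R) iff (Q iff (U iff P)) = True iff False = False
((not S iff not R) iff (Q iff (U iff P))) xor P = False xor True = True
So S1 is true.

S2: In symbols: (not P -> (Q iff (U and R))) xor S

not P = not True = False
U and R = True and True = True
Q iff (U and R) = False iff True = False
not P -> (Q iff (U and R)) = False -> False = True
(not P -> (Q iff (U and R))) xor S = True xor True = False
So S2 is false.

S1 T; S2 F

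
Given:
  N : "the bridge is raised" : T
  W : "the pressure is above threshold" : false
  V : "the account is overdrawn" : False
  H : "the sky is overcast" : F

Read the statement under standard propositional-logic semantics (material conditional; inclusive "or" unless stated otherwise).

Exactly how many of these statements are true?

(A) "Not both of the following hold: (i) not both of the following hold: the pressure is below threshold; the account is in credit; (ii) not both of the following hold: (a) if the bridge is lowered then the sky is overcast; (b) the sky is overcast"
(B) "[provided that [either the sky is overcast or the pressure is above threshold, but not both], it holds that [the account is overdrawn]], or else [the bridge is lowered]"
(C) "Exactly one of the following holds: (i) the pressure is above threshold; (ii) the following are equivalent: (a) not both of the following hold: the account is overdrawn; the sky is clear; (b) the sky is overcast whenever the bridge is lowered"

3

(A): This is (not W nand not V) nand ((not N -> H) nand H).

not W = not False = True
not V = not False = True
not W nand not V = True nand True = False
not N = not True = False
not N -> H = False -> False = True
(not N -> H) nand H = True nand False = True
(not W nand not V) nand ((not N -> H) nand H) = False nand True = True
Hence (A) is true.

(B): Formalization: ((H xor W) -> V) or not N

H xor W = False xor False = False
(H xor W) -> V = False -> False = True
not N = not True = False
((H xor W) -> V) or not N = True or False = True
Thus (B) is true.

(C): In symbols: W xor ((V nand not H) iff (not N -> H))

not H = not False = True
V nand not H = False nand True = True
not N = not True = False
not N -> H = False -> False = True
(V nand not H) iff (not N -> H) = True iff True = True
W xor ((V nand not H) iff (not N -> H)) = False xor True = True
Hence (C) is true.

True statements: 3.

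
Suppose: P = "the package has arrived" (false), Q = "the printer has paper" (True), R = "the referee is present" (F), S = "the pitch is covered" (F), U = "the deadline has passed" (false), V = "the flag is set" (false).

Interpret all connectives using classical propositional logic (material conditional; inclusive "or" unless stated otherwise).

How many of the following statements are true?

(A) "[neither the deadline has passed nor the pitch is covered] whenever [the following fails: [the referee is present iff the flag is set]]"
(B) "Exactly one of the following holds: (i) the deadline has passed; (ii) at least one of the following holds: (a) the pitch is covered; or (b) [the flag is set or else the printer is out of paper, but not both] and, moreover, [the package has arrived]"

1

(A): Parsed as ~(R <-> V) -> (U nor S)

R <-> V = F <-> F = T
~(R <-> V) = ~T = F
U nor S = F nor F = T
~(R <-> V) -> (U nor S) = F -> T = T
Hence (A) is true.

(B): Parsed as U xor (S | ((V xor ~Q) & P))

~Q = ~T = F
V xor ~Q = F xor F = F
(V xor ~Q) & P = F & F = F
S | ((V xor ~Q) & P) = F | F = F
U xor (S | ((V xor ~Q) & P)) = F xor F = F
Thus (B) is false.

1 of the 2 statements is true.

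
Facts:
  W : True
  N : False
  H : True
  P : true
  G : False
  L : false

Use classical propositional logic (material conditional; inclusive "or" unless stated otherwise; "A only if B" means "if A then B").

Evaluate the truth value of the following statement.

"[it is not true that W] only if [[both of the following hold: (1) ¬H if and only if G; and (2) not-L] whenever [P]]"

Formalization: ¬W → (P → ((¬H ↔ G) ∧ ¬L))

¬W = ¬T = F
¬H = ¬T = F
¬H ↔ G = F ↔ F = T
¬L = ¬F = T
(¬H ↔ G) ∧ ¬L = T ∧ T = T
P → ((¬H ↔ G) ∧ ¬L) = T → T = T
¬W → (P → ((¬H ↔ G) ∧ ¬L)) = F → T = T

True.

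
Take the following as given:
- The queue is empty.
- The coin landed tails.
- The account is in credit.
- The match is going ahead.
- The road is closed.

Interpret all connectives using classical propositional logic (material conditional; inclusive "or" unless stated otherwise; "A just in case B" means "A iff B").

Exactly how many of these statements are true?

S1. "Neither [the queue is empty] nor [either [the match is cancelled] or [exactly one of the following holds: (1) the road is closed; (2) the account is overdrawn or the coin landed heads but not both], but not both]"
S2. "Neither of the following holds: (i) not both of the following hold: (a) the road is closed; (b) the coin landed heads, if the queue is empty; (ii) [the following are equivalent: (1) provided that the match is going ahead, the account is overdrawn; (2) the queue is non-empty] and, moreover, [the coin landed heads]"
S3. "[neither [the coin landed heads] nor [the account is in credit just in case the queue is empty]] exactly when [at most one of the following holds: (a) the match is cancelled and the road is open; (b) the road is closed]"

Let P = "the queue is empty" (T), S = "the match is cancelled" (F), U = "the road is closed" (T), R = "the account is overdrawn" (F), Q = "the coin landed heads" (F).

S1: Formalization: P nor (S xor (U xor (R xor Q)))

R xor Q = F xor F = F
U xor (R xor Q) = T xor F = T
S xor (U xor (R xor Q)) = F xor T = T
P nor (S xor (U xor (R xor Q))) = T nor T = F
Hence S1 is false.

S2: In symbols: (U nand (P -> Q)) nor (((~S -> R) <-> ~P) & Q)

P -> Q = T -> F = F
U nand (P -> Q) = T nand F = T
~S = ~F = T
~S -> R = T -> F = F
~P = ~T = F
(~S -> R) <-> ~P = F <-> F = T
((~S -> R) <-> ~P) & Q = T & F = F
(U nand (P -> Q)) nor (((~S -> R) <-> ~P) & Q) = T nor F = F
Hence S2 is false.

S3: Parsed as (Q nor (~R <-> P)) <-> ((S & ~U) nand U)

~R = ~F = T
~R <-> P = T <-> T = T
Q nor (~R <-> P) = F nor T = F
~U = ~T = F
S & ~U = F & F = F
(S & ~U) nand U = F nand T = T
(Q nor (~R <-> P)) <-> ((S & ~U) nand U) = F <-> T = F
So S3 is false.

Count: 0.

0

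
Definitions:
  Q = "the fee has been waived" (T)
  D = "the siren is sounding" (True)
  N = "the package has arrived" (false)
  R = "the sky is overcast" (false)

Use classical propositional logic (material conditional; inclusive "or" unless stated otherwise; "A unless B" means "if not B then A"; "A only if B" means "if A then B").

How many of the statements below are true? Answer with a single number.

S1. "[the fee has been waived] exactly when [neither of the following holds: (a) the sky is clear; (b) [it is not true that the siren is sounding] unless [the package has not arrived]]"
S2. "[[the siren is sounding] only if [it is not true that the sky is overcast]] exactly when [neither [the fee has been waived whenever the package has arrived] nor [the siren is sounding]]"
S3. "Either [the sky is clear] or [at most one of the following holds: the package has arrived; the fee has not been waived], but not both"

S1: This is Q iff (not R nor (not D or not N)).

not R = not False = True
not D = not True = False
not N = not False = True
not D or not N = False or True = True
not R nor (not D or not N) = True nor True = False
Q iff (not R nor (not D or not N)) = True iff False = False
So S1 is false.

S2: Formalization: (D -> not R) iff ((N -> Q) nor D)

not R = not False = True
D -> not R = True -> True = True
N -> Q = False -> True = True
(N -> Q) nor D = True nor True = False
(D -> not R) iff ((N -> Q) nor D) = True iff False = False
Thus S2 is false.

S3: Parsed as not R xor (N nand not Q)

not R = not False = True
not Q = not True = False
N nand not Q = False nand False = True
not R xor (N nand not Q) = True xor True = False
Thus S3 is false.

True statements: 0 (none).

0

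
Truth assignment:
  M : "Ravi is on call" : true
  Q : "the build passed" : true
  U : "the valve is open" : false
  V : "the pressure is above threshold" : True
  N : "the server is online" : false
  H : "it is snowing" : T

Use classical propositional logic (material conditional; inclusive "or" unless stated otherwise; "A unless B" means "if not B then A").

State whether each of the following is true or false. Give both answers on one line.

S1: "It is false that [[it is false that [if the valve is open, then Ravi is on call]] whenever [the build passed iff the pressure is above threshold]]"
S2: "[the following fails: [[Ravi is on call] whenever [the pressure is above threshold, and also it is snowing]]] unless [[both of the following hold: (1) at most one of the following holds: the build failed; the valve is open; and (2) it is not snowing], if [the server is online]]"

S1 true / S2 true

S1: In symbols: not ((Q iff V) -> not (U -> M))

Q iff V = True iff True = True
U -> M = False -> True = True
not (U -> M) = not True = False
(Q iff V) -> not (U -> M) = True -> False = False
not ((Q iff V) -> not (U -> M)) = not False = True
Hence S1 is true.

S2: Parsed as not ((V and H) -> M) or (N -> ((not Q nand U) and not H))

V and H = True and True = True
(V and H) -> M = True -> True = True
not ((V and H) -> M) = not True = False
not Q = not True = False
not Q nand U = False nand False = True
not H = not True = False
(not Q nand U) and not H = True and False = False
N -> ((not Q nand U) and not H) = False -> False = True
not ((V and H) -> M) or (N -> ((not Q nand U) and not H)) = False or True = True
So S2 is true.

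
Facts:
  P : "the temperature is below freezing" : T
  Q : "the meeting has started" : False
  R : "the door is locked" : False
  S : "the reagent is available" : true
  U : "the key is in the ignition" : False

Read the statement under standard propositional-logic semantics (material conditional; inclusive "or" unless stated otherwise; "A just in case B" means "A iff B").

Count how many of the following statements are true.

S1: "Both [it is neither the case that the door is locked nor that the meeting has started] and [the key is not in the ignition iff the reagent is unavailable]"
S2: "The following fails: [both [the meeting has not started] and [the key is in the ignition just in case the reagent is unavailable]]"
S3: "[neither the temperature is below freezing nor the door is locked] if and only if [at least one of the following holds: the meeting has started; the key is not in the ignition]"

S1: In symbols: (R nor Q) and (not U iff not S)

R nor Q = False nor False = True
not U = not False = True
not S = not True = False
not U iff not S = True iff False = False
(R nor Q) and (not U iff not S) = True and False = False
Thus S1 is false.

S2: In symbols: not (not Q and (U iff not S))

not Q = not False = True
not S = not True = False
U iff not S = False iff False = True
not Q and (U iff not S) = True and True = True
not (not Q and (U iff not S)) = not True = False
Hence S2 is false.

S3: Formalization: (P nor R) iff (Q or not U)

P nor R = True nor False = False
not U = not False = True
Q or not U = False or True = True
(P nor R) iff (Q or not U) = False iff True = False
Thus S3 is false.

0 of the 3 statements are true (none).

0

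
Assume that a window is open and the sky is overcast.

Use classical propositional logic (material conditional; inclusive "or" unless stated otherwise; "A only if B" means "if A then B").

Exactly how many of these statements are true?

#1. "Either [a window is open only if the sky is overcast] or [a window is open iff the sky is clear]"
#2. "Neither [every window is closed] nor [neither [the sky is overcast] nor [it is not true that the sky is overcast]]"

2

Let P = "a window is open" (True), Q = "the sky is overcast" (True).

#1: In symbols: (P -> Q) or (P iff not Q)

P -> Q = True -> True = True
not Q = not True = False
P iff not Q = True iff False = False
(P -> Q) or (P iff not Q) = True or False = True
So #1 is true.

#2: Formalization: not P nor (Q nor not Q)

not P = not True = False
not Q = not True = False
Q nor not Q = True nor False = False
not P nor (Q nor not Q) = False nor False = True
So #2 is true.

2 of the 2 statements are true (#1, #2).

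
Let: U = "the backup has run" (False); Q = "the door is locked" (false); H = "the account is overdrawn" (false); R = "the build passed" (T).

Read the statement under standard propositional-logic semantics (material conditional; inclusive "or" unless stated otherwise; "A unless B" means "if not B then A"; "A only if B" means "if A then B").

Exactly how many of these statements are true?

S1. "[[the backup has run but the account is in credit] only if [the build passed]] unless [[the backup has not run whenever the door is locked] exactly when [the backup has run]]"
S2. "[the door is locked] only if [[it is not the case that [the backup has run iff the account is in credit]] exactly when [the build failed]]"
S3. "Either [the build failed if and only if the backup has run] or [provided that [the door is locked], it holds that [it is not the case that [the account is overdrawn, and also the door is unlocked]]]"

3

S1: This is ((U & ~H) -> R) | ((Q -> ~U) <-> U).

~H = ~F = T
U & ~H = F & T = F
(U & ~H) -> R = F -> T = T
~U = ~F = T
Q -> ~U = F -> T = T
(Q -> ~U) <-> U = T <-> F = F
((U & ~H) -> R) | ((Q -> ~U) <-> U) = T | F = T
Thus S1 is true.

S2: In symbols: Q -> (~(U <-> ~H) <-> ~R)

~H = ~F = T
U <-> ~H = F <-> T = F
~(U <-> ~H) = ~F = T
~R = ~T = F
~(U <-> ~H) <-> ~R = T <-> F = F
Q -> (~(U <-> ~H) <-> ~R) = F -> F = T
Thus S2 is true.

S3: Parsed as (~R <-> U) | (Q -> ~(H & ~Q))

~R = ~T = F
~R <-> U = F <-> F = T
~Q = ~F = T
H & ~Q = F & T = F
~(H & ~Q) = ~F = T
Q -> ~(H & ~Q) = F -> T = T
(~R <-> U) | (Q -> ~(H & ~Q)) = T | T = T
So S3 is true.

True statements: 3.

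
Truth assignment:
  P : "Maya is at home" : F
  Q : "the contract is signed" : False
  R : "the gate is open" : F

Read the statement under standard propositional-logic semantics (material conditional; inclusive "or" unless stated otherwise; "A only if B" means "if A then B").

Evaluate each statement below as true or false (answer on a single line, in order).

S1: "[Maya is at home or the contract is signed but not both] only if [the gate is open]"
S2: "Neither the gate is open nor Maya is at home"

S1: In symbols: (P xor Q) -> R

P xor Q = F xor F = F
(P xor Q) -> R = F -> F = T
Hence S1 is true.

S2: This is R nor P.

R nor P = F nor F = T
So S2 is true.

S1 True; S2 True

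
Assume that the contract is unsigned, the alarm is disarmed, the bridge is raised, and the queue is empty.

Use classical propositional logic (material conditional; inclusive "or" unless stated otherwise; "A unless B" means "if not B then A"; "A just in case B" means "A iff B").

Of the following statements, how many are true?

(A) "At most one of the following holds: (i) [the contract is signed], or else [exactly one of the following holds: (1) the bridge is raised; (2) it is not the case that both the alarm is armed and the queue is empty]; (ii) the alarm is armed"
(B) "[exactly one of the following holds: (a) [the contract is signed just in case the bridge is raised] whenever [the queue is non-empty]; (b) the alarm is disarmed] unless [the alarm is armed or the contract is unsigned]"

2

Let P = "the contract is signed" (False), R = "the bridge is raised" (True), Q = "the alarm is armed" (False), S = "the queue is empty" (True).

(A): Parsed as (P or (R xor (Q nand S))) nand Q

Q nand S = False nand True = True
R xor (Q nand S) = True xor True = False
P or (R xor (Q nand S)) = False or False = False
(P or (R xor (Q nand S))) nand Q = False nand False = True
So (A) is true.

(B): This is ((not S -> (P iff R)) xor not Q) or (Q or not P).

not S = not True = False
P iff R = False iff True = False
not S -> (P iff R) = False -> False = True
not Q = not False = True
(not S -> (P iff R)) xor not Q = True xor True = False
not P = not False = True
Q or not P = False or True = True
((not S -> (P iff R)) xor not Q) or (Q or not P) = False or True = True
So (B) is true.

Count: 2.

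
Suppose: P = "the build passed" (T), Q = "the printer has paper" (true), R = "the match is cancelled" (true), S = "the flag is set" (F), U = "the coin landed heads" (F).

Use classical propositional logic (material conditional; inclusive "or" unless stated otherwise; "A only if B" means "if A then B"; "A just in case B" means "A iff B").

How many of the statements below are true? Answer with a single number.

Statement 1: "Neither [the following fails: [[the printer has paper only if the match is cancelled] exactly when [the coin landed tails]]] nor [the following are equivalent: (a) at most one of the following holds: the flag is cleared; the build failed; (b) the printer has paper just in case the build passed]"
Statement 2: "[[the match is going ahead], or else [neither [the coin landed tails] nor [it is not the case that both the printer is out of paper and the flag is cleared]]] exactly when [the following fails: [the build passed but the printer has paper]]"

1

Statement 1: In symbols: ~((Q -> R) <-> ~U) nor ((~S nand ~P) <-> (Q <-> P))

Q -> R = T -> T = T
~U = ~F = T
(Q -> R) <-> ~U = T <-> T = T
~((Q -> R) <-> ~U) = ~T = F
~S = ~F = T
~P = ~T = F
~S nand ~P = T nand F = T
Q <-> P = T <-> T = T
(~S nand ~P) <-> (Q <-> P) = T <-> T = T
~((Q -> R) <-> ~U) nor ((~S nand ~P) <-> (Q <-> P)) = F nor T = F
So Statement 1 is false.

Statement 2: Parsed as (~R | (~U nor (~Q nand ~S))) <-> ~(P & Q)

~R = ~T = F
~U = ~F = T
~Q = ~T = F
~S = ~F = T
~Q nand ~S = F nand T = T
~U nor (~Q nand ~S) = T nor T = F
~R | (~U nor (~Q nand ~S)) = F | F = F
P & Q = T & T = T
~(P & Q) = ~T = F
(~R | (~U nor (~Q nand ~S))) <-> ~(P & Q) = F <-> F = T
Thus Statement 2 is true.

1 of the 2 statements is true (Statement 2).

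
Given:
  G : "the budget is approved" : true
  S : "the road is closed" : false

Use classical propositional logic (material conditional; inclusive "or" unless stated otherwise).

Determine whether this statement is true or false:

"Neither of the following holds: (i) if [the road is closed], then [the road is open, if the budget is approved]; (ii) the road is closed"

This is (S -> (G -> not S)) nor S.

not S = not False = True
G -> not S = True -> True = True
S -> (G -> not S) = False -> True = True
(S -> (G -> not S)) nor S = True nor False = False

false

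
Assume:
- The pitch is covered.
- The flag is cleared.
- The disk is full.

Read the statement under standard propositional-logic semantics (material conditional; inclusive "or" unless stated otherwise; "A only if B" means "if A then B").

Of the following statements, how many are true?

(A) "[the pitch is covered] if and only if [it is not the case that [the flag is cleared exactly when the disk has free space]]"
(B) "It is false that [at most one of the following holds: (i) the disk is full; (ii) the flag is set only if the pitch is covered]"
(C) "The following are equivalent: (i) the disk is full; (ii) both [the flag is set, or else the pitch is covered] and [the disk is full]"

Let R = "the pitch is covered" (T), H = "the flag is set" (F), D = "the disk is full" (T).

(A): In symbols: R <-> ~(~H <-> ~D)

~H = ~F = T
~D = ~T = F
~H <-> ~D = T <-> F = F
~(~H <-> ~D) = ~F = T
R <-> ~(~H <-> ~D) = T <-> T = T
Hence (A) is true.

(B): Parsed as ~(D nand (H -> R))

H -> R = F -> T = T
D nand (H -> R) = T nand T = F
~(D nand (H -> R)) = ~F = T
So (B) is true.

(C): In symbols: D <-> ((H | R) & D)

H | R = F | T = T
(H | R) & D = T & T = T
D <-> ((H | R) & D) = T <-> T = T
Thus (C) is true.

Count: 3.

3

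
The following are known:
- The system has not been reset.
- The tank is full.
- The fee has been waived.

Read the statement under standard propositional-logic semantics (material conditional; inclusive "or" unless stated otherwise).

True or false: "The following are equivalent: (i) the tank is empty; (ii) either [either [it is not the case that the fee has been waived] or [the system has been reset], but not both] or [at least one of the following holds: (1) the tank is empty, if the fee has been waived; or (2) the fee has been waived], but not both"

Let Q = "the tank is full" (T), R = "the fee has been waived" (T), P = "the system has been reset" (F).
In symbols: ¬Q ↔ ((¬R ⊕ P) ⊕ ((R → ¬Q) ∨ R))

¬Q = ¬T = F
¬R = ¬T = F
¬R ⊕ P = F ⊕ F = F
¬Q = ¬T = F
R → ¬Q = T → F = F
(R → ¬Q) ∨ R = F ∨ T = T
(¬R ⊕ P) ⊕ ((R → ¬Q) ∨ R) = F ⊕ T = T
¬Q ↔ ((¬R ⊕ P) ⊕ ((R → ¬Q) ∨ R)) = F ↔ T = F

False.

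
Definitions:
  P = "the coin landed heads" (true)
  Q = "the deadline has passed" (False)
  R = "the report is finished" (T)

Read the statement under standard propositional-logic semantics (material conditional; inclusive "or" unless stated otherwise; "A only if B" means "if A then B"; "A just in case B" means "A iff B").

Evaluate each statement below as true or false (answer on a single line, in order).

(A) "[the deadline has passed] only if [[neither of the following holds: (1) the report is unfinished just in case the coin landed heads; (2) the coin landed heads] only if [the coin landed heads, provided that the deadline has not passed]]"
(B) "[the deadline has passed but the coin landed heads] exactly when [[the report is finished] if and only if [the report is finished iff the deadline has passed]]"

(A): Parsed as Q -> (((not R iff P) nor P) -> (not Q -> P))

not R = not True = False
not R iff P = False iff True = False
(not R iff P) nor P = False nor True = False
not Q = not False = True
not Q -> P = True -> True = True
((not R iff P) nor P) -> (not Q -> P) = False -> True = True
Q -> (((not R iff P) nor P) -> (not Q -> P)) = False -> True = True
So (A) is true.

(B): Formalization: (Q and P) iff (R iff (R iff Q))

Q and P = False and True = False
R iff Q = True iff False = False
R iff (R iff Q) = True iff False = False
(Q and P) iff (R iff (R iff Q)) = False iff False = True
So (B) is true.

(A) T; (B) T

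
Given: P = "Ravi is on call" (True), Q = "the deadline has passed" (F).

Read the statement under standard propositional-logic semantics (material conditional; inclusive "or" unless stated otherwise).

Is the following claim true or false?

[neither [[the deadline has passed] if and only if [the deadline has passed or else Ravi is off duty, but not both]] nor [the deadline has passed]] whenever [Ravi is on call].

Parsed as P -> ((Q <-> (Q xor ~P)) nor Q)

~P = ~T = F
Q xor ~P = F xor F = F
Q <-> (Q xor ~P) = F <-> F = T
(Q <-> (Q xor ~P)) nor Q = T nor F = F
P -> ((Q <-> (Q xor ~P)) nor Q) = T -> F = F

false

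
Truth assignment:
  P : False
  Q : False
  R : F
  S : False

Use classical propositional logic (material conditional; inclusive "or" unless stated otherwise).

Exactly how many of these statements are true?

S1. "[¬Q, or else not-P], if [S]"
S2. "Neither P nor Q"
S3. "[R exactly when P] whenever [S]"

S1: Parsed as S -> (not Q or not P)

not Q = not False = True
not P = not False = True
not Q or not P = True or True = True
S -> (not Q or not P) = False -> True = True
Thus S1 is true.

S2: This is P nor Q.

P nor Q = False nor False = True
Hence S2 is true.

S3: In symbols: S -> (R iff P)

R iff P = False iff False = True
S -> (R iff P) = False -> True = True
Hence S3 is true.

Count: 3.

3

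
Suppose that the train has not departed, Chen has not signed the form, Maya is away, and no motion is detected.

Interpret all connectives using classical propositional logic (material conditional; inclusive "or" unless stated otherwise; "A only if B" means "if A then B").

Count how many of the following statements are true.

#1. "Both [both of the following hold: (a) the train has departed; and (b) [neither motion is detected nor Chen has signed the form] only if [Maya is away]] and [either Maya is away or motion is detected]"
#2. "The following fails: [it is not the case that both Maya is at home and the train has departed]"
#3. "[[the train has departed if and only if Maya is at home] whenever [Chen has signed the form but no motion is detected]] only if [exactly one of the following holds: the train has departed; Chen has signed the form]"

Let P = "the train has departed" (F), S = "motion is detected" (F), Q = "Chen has signed the form" (F), R = "Maya is at home" (F).

#1: This is (P & ((S nor Q) -> ~R)) & (~R | S).

S nor Q = F nor F = T
~R = ~F = T
(S nor Q) -> ~R = T -> T = T
P & ((S nor Q) -> ~R) = F & T = F
~R = ~F = T
~R | S = T | F = T
(P & ((S nor Q) -> ~R)) & (~R | S) = F & T = F
So #1 is false.

#2: Parsed as ~(R nand P)

R nand P = F nand F = T
~(R nand P) = ~T = F
So #2 is false.

#3: Formalization: ((Q & ~S) -> (P <-> R)) -> (P xor Q)

~S = ~F = T
Q & ~S = F & T = F
P <-> R = F <-> F = T
(Q & ~S) -> (P <-> R) = F -> T = T
P xor Q = F xor F = F
((Q & ~S) -> (P <-> R)) -> (P xor Q) = T -> F = F
So #3 is false.

True statements: 0 (none).

0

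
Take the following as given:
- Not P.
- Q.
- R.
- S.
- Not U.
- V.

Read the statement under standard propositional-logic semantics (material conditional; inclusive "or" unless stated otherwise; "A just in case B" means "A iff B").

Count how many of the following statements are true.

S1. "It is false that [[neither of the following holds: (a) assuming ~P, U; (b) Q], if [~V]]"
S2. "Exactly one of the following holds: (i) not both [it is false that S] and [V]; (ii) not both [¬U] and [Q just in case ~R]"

0

S1: Formalization: not (not V -> ((not P -> U) nor Q))

not V = not True = False
not P = not False = True
not P -> U = True -> False = False
(not P -> U) nor Q = False nor True = False
not V -> ((not P -> U) nor Q) = False -> False = True
not (not V -> ((not P -> U) nor Q)) = not True = False
So S1 is false.

S2: Parsed as (not S nand V) xor (not U nand (Q iff not R))

not S = not True = False
not S nand V = False nand True = True
not U = not False = True
not R = not True = False
Q iff not R = True iff False = False
not U nand (Q iff not R) = True nand False = True
(not S nand V) xor (not U nand (Q iff not R)) = True xor True = False
Hence S2 is false.

0 of the 2 statements are true (none).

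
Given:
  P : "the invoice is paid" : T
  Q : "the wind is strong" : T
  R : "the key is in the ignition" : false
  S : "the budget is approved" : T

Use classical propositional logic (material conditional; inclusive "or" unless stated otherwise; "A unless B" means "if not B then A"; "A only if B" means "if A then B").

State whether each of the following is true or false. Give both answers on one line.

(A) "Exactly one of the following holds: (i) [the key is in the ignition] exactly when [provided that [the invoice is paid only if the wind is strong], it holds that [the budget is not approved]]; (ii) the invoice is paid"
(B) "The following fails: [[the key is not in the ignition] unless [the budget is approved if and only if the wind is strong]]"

(A): This is (R iff ((P -> Q) -> not S)) xor P.

P -> Q = True -> True = True
not S = not True = False
(P -> Q) -> not S = True -> False = False
R iff ((P -> Q) -> not S) = False iff False = True
(R iff ((P -> Q) -> not S)) xor P = True xor True = False
Thus (A) is false.

(B): This is not (not R or (S iff Q)).

not R = not False = True
S iff Q = True iff True = True
not R or (S iff Q) = True or True = True
not (not R or (S iff Q)) = not True = False
Thus (B) is false.

(A) false; (B) false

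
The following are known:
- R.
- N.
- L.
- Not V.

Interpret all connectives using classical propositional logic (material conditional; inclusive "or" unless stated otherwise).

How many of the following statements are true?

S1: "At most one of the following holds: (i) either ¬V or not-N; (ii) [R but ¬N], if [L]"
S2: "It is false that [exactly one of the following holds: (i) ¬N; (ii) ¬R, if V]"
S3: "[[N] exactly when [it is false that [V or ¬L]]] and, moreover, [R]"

S1: In symbols: (¬V ∨ ¬N) ↑ (L → (R ∧ ¬N))

¬V = ¬F = T
¬N = ¬T = F
¬V ∨ ¬N = T ∨ F = T
¬N = ¬T = F
R ∧ ¬N = T ∧ F = F
L → (R ∧ ¬N) = T → F = F
(¬V ∨ ¬N) ↑ (L → (R ∧ ¬N)) = T ↑ F = T
So S1 is true.

S2: Parsed as ¬(¬N ⊕ (V → ¬R))

¬N = ¬T = F
¬R = ¬T = F
V → ¬R = F → F = T
¬N ⊕ (V → ¬R) = F ⊕ T = T
¬(¬N ⊕ (V → ¬R)) = ¬T = F
Hence S2 is false.

S3: In symbols: (N ↔ ¬(V ∨ ¬L)) ∧ R

¬L = ¬T = F
V ∨ ¬L = F ∨ F = F
¬(V ∨ ¬L) = ¬F = T
N ↔ ¬(V ∨ ¬L) = T ↔ T = T
(N ↔ ¬(V ∨ ¬L)) ∧ R = T ∧ T = T
Hence S3 is true.

2 of the 3 statements are true.

2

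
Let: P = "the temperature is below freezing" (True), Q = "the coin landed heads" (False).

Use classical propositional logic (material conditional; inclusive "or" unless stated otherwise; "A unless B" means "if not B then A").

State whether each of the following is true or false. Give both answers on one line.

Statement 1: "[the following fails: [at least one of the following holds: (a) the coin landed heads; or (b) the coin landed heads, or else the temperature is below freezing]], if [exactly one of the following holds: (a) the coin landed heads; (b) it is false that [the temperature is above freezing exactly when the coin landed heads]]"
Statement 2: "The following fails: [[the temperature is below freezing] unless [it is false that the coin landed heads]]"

Statement 1: Parsed as (Q xor ~(~P <-> Q)) -> ~(Q | (Q | P))

~P = ~T = F
~P <-> Q = F <-> F = T
~(~P <-> Q) = ~T = F
Q xor ~(~P <-> Q) = F xor F = F
Q | P = F | T = T
Q | (Q | P) = F | T = T
~(Q | (Q | P)) = ~T = F
(Q xor ~(~P <-> Q)) -> ~(Q | (Q | P)) = F -> F = T
Thus Statement 1 is true.

Statement 2: Formalization: ~(P | ~Q)

~Q = ~F = T
P | ~Q = T | T = T
~(P | ~Q) = ~T = F
Hence Statement 2 is false.

Statement 1 true, Statement 2 false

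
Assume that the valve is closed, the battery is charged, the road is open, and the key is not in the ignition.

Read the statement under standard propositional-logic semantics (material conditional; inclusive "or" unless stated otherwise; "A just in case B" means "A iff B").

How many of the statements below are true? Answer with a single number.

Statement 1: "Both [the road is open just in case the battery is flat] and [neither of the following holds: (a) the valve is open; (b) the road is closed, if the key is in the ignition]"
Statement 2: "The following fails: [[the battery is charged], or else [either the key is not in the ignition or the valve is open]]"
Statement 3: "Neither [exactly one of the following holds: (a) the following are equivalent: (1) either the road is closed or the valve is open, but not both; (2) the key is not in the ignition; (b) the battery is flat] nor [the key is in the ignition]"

1

Let L = "the road is closed" (False), Q = "the battery is charged" (True), U = "the valve is open" (False), W = "the key is in the ignition" (False).

Statement 1: This is (not L iff not Q) and (U nor (W -> L)).

not L = not False = True
not Q = not True = False
not L iff not Q = True iff False = False
W -> L = False -> False = True
U nor (W -> L) = False nor True = False
(not L iff not Q) and (U nor (W -> L)) = False and False = False
Thus Statement 1 is false.

Statement 2: Formalization: not (Q or (not W or U))

not W = not False = True
not W or U = True or False = True
Q or (not W or U) = True or True = True
not (Q or (not W or U)) = not True = False
Thus Statement 2 is false.

Statement 3: This is (((L xor U) iff not W) xor not Q) nor W.

L xor U = False xor False = False
not W = not False = True
(L xor U) iff not W = False iff True = False
not Q = not True = False
((L xor U) iff not W) xor not Q = False xor False = False
(((L xor U) iff not W) xor not Q) nor W = False nor False = True
Hence Statement 3 is true.

True statements: 1.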